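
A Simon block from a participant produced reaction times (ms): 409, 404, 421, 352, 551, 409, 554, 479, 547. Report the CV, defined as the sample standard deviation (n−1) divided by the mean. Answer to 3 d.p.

n = 9, Σ = 4126, M = 458.4444
Σ(x−M)² = 46548.222; s = √(46548.222/8) = 76.2793
CV = 76.2793 / 458.4444 = 0.16639

0.166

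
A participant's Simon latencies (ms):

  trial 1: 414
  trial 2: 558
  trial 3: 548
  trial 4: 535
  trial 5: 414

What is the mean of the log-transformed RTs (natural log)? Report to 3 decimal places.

ln(RT): 6.0259, 6.3244, 6.3063, 6.2823, 6.0259
Σ ln(RT) = 30.9646
Mean = 30.9646/5 = 6.19293

6.193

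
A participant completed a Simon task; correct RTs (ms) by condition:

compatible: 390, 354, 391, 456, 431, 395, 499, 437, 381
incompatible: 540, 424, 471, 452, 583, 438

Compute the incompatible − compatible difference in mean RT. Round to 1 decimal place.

M(compatible) = 3734/9 = 414.889
M(incompatible) = 2908/6 = 484.667
Difference = 484.667 − 414.889 = 69.778 ms

69.8 ms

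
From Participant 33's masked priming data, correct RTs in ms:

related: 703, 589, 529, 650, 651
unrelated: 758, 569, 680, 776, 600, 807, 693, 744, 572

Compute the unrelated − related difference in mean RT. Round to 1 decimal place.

64.4 ms

M(related) = 3122/5 = 624.400
M(unrelated) = 6199/9 = 688.778
Difference = 688.778 − 624.400 = 64.378 ms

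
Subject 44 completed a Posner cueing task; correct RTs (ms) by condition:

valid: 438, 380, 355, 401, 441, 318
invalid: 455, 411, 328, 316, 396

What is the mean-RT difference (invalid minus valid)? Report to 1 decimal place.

M(valid) = 2333/6 = 388.833
M(invalid) = 1906/5 = 381.200
Difference = 381.200 − 388.833 = -7.633 ms

-7.6 ms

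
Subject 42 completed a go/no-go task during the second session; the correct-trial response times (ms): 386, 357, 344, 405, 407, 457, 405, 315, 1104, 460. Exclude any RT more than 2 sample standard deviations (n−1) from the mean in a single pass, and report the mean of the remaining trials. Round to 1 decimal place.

392.9 ms

n = 10, ΣRT = 4640, M = 464.000
Σ(x−M)² = 474010.00; s = √(474010.00/9) = 229.495
Cutoffs: 464.000 ± 2·229.495 → [5.0, 923.0]
Outside: 1104 → excluded.
Retained (n=9): Σ = 3536, mean = 3536/9 = 392.889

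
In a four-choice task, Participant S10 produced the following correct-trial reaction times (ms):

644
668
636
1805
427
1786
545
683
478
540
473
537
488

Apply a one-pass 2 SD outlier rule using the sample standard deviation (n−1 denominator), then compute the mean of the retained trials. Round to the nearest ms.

n = 13, ΣRT = 9710, M = 746.923
Σ(x−M)² = 2676822.92; s = √(2676822.92/12) = 472.301
Cutoffs: 746.923 ± 2·472.301 → [-197.7, 1691.5]
Outside: 1786, 1805 → excluded.
Retained (n=11): Σ = 6119, mean = 6119/11 = 556.273

556 ms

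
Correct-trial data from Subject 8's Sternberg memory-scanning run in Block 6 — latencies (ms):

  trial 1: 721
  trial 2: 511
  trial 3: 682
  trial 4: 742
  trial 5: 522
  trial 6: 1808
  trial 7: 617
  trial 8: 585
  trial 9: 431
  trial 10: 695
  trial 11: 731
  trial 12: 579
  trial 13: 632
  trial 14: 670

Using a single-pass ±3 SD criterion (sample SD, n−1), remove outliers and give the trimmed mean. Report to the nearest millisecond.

624 ms

n = 14, ΣRT = 9926, M = 709.000
Σ(x−M)² = 1410090.00; s = √(1410090.00/13) = 329.346
Cutoffs: 709.000 ± 3·329.346 → [-279.0, 1697.0]
Outside: 1808 → excluded.
Retained (n=13): Σ = 8118, mean = 8118/13 = 624.462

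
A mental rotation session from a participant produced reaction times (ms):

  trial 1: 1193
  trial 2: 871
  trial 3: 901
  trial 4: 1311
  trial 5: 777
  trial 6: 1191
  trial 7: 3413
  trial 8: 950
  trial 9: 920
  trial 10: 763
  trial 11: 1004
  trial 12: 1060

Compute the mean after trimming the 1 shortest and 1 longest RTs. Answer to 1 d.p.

Sorted: 763, 777, 871, 901, 920, 950, 1004, 1060, 1191, 1193, 1311, 3413
Drop lowest 1 (763) and highest 1 (3413)
Remaining (n=10): Σ = 10178, mean = 10178/10 = 1017.800

1017.8 ms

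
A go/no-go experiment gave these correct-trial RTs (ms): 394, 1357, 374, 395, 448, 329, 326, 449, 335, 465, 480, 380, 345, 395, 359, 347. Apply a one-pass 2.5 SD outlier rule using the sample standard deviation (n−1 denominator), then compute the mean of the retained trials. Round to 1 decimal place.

388.1 ms

n = 16, ΣRT = 7178, M = 448.625
Σ(x−M)² = 916767.75; s = √(916767.75/15) = 247.220
Cutoffs: 448.625 ± 2.5·247.220 → [-169.4, 1066.7]
Outside: 1357 → excluded.
Retained (n=15): Σ = 5821, mean = 5821/15 = 388.067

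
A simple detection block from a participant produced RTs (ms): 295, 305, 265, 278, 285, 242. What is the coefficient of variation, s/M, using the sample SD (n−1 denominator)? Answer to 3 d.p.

n = 6, Σ = 1670, M = 278.3333
Σ(x−M)² = 2531.333; s = √(2531.333/5) = 22.5004
CV = 22.5004 / 278.3333 = 0.08084

0.081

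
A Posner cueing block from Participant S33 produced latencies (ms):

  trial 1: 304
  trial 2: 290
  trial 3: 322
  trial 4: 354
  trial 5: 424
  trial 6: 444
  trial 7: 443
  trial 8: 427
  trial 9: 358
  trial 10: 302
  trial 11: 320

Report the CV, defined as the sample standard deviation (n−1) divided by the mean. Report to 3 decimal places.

0.168

n = 11, Σ = 3988, M = 362.5455
Σ(x−M)² = 36942.727; s = √(36942.727/10) = 60.7805
CV = 60.7805 / 362.5455 = 0.16765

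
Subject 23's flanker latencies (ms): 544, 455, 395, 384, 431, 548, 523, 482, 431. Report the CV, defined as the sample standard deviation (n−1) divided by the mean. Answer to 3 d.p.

n = 9, Σ = 4193, M = 465.8889
Σ(x−M)² = 30648.889; s = √(30648.889/8) = 61.8960
CV = 61.8960 / 465.8889 = 0.13286

0.133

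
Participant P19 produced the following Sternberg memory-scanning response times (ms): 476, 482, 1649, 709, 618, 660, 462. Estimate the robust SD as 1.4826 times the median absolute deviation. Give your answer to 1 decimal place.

201.6 ms

Sorted: 462, 476, 482, 618, 660, 709, 1649 → median = 618
|x − 618| sorted: 0, 42, 91, 136, 142, 156, 1031 → MAD = 136
Robust SD ≈ 1.4826 × 136 = 201.634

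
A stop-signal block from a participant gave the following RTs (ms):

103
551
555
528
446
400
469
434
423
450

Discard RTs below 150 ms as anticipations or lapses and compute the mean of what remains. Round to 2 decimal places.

472.89 ms

Excluded: 103
Retained (n=9): Σ = 4256
Mean = 4256/9 = 472.8889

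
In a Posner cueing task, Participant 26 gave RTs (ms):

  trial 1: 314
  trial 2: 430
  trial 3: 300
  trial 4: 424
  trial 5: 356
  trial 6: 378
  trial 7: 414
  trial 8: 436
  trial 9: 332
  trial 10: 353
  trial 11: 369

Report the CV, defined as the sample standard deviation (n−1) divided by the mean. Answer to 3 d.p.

n = 11, Σ = 4106, M = 373.2727
Σ(x−M)² = 22720.182; s = √(22720.182/10) = 47.6657
CV = 47.6657 / 373.2727 = 0.12770

0.128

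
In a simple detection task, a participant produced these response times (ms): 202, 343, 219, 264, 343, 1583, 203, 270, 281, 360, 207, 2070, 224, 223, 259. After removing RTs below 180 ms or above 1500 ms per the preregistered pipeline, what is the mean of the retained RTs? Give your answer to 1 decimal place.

261.4 ms

Excluded: 1583, 2070
Retained (n=13): Σ = 3398
Mean = 3398/13 = 261.3846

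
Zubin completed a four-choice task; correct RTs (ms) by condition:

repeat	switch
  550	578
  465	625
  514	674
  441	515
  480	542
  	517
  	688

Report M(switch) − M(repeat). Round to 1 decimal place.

M(repeat) = 2450/5 = 490.000
M(switch) = 4139/7 = 591.286
Difference = 591.286 − 490.000 = 101.286 ms

101.3 ms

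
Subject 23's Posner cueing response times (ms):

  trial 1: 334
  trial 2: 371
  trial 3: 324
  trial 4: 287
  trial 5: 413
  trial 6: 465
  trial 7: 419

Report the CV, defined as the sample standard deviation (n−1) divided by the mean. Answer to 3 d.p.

n = 7, Σ = 2613, M = 373.2857
Σ(x−M)² = 23501.429; s = √(23501.429/6) = 62.5852
CV = 62.5852 / 373.2857 = 0.16766

0.168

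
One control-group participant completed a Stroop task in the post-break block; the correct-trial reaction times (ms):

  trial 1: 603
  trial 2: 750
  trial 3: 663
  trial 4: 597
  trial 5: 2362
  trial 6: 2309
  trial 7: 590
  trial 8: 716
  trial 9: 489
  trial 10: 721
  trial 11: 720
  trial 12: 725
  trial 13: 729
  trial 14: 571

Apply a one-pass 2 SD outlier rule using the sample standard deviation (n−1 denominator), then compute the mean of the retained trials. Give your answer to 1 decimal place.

n = 14, ΣRT = 12545, M = 896.071
Σ(x−M)² = 4912620.93; s = √(4912620.93/13) = 614.731
Cutoffs: 896.071 ± 2·614.731 → [-333.4, 2125.5]
Outside: 2309, 2362 → excluded.
Retained (n=12): Σ = 7874, mean = 7874/12 = 656.167

656.2 ms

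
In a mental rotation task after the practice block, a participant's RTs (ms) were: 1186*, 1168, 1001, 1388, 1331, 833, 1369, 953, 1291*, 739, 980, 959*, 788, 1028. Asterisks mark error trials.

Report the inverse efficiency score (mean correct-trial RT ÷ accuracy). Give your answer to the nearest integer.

Correct trials (n=11): 1168, 1001, 1388, 1331, 833, 1369, 953, 739, 980, 788, 1028
Mean correct RT = 11578/11 = 1052.5455 ms
Proportion correct = 11/14
IES = 1052.5455 / (11/14) = 1339.603 ms

1340 ms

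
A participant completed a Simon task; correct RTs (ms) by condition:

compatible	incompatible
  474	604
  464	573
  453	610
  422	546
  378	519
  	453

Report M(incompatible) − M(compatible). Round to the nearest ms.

113 ms

M(compatible) = 2191/5 = 438.200
M(incompatible) = 3305/6 = 550.833
Difference = 550.833 − 438.200 = 112.633 ms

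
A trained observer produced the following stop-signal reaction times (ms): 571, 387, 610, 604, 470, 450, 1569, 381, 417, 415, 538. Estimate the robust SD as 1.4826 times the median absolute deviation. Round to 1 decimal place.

123.1 ms

Sorted: 381, 387, 415, 417, 450, 470, 538, 571, 604, 610, 1569 → median = 470
|x − 470| sorted: 0, 20, 53, 55, 68, 83, 89, 101, 134, 140, 1099 → MAD = 83
Robust SD ≈ 1.4826 × 83 = 123.056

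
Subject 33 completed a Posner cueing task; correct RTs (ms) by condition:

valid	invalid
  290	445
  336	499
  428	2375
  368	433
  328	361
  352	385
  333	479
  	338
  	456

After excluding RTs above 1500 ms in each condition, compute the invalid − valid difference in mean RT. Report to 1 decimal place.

76.6 ms

invalid: exclude 2375
M(valid) = 2435/7 = 347.857
M(invalid) = 3396/8 = 424.500
Difference = 424.500 − 347.857 = 76.643 ms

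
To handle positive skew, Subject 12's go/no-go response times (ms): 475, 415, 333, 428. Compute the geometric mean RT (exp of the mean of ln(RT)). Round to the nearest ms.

409 ms

ln(RT): 6.1633, 6.0283, 5.8081, 6.0591
Mean ln(RT) = 24.0589/4 = 6.01471
Geometric mean = exp(6.01471) = 409.41 ms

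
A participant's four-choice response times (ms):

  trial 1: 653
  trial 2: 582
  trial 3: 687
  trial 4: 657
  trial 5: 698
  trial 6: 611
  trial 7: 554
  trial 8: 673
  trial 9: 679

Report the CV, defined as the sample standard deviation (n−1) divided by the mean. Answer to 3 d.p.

0.078

n = 9, Σ = 5794, M = 643.7778
Σ(x−M)² = 20113.556; s = √(20113.556/8) = 50.1417
CV = 50.1417 / 643.7778 = 0.07789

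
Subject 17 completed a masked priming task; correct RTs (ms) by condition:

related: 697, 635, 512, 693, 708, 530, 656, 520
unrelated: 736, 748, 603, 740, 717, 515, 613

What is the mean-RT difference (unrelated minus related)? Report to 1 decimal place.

M(related) = 4951/8 = 618.875
M(unrelated) = 4672/7 = 667.429
Difference = 667.429 − 618.875 = 48.554 ms

48.6 ms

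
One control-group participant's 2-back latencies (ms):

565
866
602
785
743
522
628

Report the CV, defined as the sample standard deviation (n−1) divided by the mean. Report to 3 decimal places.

n = 7, Σ = 4711, M = 673.0000
Σ(x−M)² = 96224.000; s = √(96224.000/6) = 126.6386
CV = 126.6386 / 673.0000 = 0.18817

0.188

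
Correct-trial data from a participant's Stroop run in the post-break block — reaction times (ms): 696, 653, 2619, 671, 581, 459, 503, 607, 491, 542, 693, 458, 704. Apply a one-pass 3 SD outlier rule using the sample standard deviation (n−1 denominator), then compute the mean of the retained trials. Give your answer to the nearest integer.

588 ms

n = 13, ΣRT = 9677, M = 744.385
Σ(x−M)² = 3906991.08; s = √(3906991.08/12) = 570.598
Cutoffs: 744.385 ± 3·570.598 → [-967.4, 2456.2]
Outside: 2619 → excluded.
Retained (n=12): Σ = 7058, mean = 7058/12 = 588.167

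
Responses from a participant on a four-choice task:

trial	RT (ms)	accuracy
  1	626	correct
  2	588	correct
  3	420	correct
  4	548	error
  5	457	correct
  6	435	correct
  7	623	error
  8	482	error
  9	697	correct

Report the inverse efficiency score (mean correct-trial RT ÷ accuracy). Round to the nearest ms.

Correct trials (n=6): 626, 588, 420, 457, 435, 697
Mean correct RT = 3223/6 = 537.1667 ms
Proportion correct = 6/9
IES = 537.1667 / (6/9) = 805.750 ms

806 ms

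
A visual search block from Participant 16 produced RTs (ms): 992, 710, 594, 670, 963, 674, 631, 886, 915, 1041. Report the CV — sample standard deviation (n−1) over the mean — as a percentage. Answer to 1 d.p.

n = 10, Σ = 8076, M = 807.6000
Σ(x−M)² = 253430.400; s = √(253430.400/9) = 167.8062
CV = 167.8062 / 807.6000 = 0.20778 = 20.778%

20.8%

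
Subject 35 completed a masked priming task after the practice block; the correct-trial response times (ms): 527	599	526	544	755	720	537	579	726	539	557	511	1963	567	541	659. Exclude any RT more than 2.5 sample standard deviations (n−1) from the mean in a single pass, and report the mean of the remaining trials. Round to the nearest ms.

592 ms

n = 16, ΣRT = 10850, M = 678.125
Σ(x−M)² = 1854307.75; s = √(1854307.75/15) = 351.597
Cutoffs: 678.125 ± 2.5·351.597 → [-200.9, 1557.1]
Outside: 1963 → excluded.
Retained (n=15): Σ = 8887, mean = 8887/15 = 592.467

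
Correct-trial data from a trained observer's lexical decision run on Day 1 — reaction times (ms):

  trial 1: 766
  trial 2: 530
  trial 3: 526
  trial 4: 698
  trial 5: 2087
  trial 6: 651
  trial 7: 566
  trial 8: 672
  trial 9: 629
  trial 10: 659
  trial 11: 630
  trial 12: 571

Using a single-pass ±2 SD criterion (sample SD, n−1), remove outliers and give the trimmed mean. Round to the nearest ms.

n = 12, ΣRT = 8985, M = 748.750
Σ(x−M)² = 2008190.25; s = √(2008190.25/11) = 427.274
Cutoffs: 748.750 ± 2·427.274 → [-105.8, 1603.3]
Outside: 2087 → excluded.
Retained (n=11): Σ = 6898, mean = 6898/11 = 627.091

627 ms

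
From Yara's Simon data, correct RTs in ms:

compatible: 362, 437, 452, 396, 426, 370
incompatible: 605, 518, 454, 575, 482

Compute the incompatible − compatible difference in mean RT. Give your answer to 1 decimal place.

M(compatible) = 2443/6 = 407.167
M(incompatible) = 2634/5 = 526.800
Difference = 526.800 − 407.167 = 119.633 ms

119.6 ms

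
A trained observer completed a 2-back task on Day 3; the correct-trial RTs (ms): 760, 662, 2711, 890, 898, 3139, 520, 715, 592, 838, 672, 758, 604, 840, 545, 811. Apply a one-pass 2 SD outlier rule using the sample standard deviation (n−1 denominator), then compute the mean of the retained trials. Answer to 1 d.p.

n = 16, ΣRT = 15955, M = 997.188
Σ(x−M)² = 8792706.44; s = √(8792706.44/15) = 765.624
Cutoffs: 997.188 ± 2·765.624 → [-534.1, 2528.4]
Outside: 2711, 3139 → excluded.
Retained (n=14): Σ = 10105, mean = 10105/14 = 721.786

721.8 ms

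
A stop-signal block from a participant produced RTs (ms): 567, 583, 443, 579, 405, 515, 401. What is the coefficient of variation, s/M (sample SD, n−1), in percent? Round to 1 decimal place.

16.3%

n = 7, Σ = 3493, M = 499.0000
Σ(x−M)² = 39912.000; s = √(39912.000/6) = 81.5598
CV = 81.5598 / 499.0000 = 0.16345 = 16.345%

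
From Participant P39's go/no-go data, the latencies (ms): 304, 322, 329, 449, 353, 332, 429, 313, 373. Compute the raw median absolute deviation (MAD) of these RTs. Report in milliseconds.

21 ms

Sorted: 304, 313, 322, 329, 332, 353, 373, 429, 449 → median = 332
|x − 332|: 28, 10, 3, 117, 21, 0, 97, 19, 41
Sorted deviations: 0, 3, 10, 19, 21, 28, 41, 97, 117 → MAD = 21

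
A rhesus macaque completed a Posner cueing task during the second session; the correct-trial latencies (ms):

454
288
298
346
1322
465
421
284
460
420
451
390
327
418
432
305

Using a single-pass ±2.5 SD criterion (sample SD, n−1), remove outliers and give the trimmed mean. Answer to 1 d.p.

383.9 ms

n = 16, ΣRT = 7081, M = 442.562
Σ(x−M)² = 890403.94; s = √(890403.94/15) = 243.640
Cutoffs: 442.562 ± 2.5·243.640 → [-166.5, 1051.7]
Outside: 1322 → excluded.
Retained (n=15): Σ = 5759, mean = 5759/15 = 383.933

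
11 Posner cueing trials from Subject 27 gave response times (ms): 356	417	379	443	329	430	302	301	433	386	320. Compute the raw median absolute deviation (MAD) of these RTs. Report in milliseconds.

51 ms

Sorted: 301, 302, 320, 329, 356, 379, 386, 417, 430, 433, 443 → median = 379
|x − 379|: 23, 38, 0, 64, 50, 51, 77, 78, 54, 7, 59
Sorted deviations: 0, 7, 23, 38, 50, 51, 54, 59, 64, 77, 78 → MAD = 51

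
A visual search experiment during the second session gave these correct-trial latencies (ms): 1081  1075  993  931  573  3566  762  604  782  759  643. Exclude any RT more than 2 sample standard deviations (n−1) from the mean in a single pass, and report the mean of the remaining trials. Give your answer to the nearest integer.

n = 11, ΣRT = 11769, M = 1069.909
Σ(x−M)² = 7176434.91; s = √(7176434.91/10) = 847.138
Cutoffs: 1069.909 ± 2·847.138 → [-624.4, 2764.2]
Outside: 3566 → excluded.
Retained (n=10): Σ = 8203, mean = 8203/10 = 820.300

820 ms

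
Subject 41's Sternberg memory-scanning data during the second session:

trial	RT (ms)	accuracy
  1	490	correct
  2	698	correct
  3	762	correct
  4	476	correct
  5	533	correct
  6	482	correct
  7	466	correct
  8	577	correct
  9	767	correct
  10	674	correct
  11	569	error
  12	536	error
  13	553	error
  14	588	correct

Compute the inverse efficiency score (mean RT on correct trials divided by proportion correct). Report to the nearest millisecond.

754 ms

Correct trials (n=11): 490, 698, 762, 476, 533, 482, 466, 577, 767, 674, 588
Mean correct RT = 6513/11 = 592.0909 ms
Proportion correct = 11/14
IES = 592.0909 / (11/14) = 753.570 ms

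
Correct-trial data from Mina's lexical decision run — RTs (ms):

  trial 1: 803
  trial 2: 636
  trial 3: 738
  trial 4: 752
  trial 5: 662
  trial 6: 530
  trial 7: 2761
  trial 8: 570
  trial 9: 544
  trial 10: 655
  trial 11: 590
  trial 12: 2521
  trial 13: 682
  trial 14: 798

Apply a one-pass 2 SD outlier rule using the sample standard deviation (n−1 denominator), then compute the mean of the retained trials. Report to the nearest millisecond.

n = 14, ΣRT = 13242, M = 945.857
Σ(x−M)² = 6832007.71; s = √(6832007.71/13) = 724.941
Cutoffs: 945.857 ± 2·724.941 → [-504.0, 2395.7]
Outside: 2521, 2761 → excluded.
Retained (n=12): Σ = 7960, mean = 7960/12 = 663.333

663 ms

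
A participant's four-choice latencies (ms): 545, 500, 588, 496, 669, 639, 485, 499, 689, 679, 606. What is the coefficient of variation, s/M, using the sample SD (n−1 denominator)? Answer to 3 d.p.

n = 11, Σ = 6395, M = 581.3636
Σ(x−M)² = 64070.545; s = √(64070.545/10) = 80.0441
CV = 80.0441 / 581.3636 = 0.13768

0.138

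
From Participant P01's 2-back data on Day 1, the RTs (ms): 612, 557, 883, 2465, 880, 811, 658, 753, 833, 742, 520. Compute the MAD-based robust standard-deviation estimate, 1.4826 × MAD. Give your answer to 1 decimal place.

Sorted: 520, 557, 612, 658, 742, 753, 811, 833, 880, 883, 2465 → median = 753
|x − 753| sorted: 0, 11, 58, 80, 95, 127, 130, 141, 196, 233, 1712 → MAD = 127
Robust SD ≈ 1.4826 × 127 = 188.290

188.3 ms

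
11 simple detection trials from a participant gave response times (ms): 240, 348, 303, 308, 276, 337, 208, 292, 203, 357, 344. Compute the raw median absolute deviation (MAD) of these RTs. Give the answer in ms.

Sorted: 203, 208, 240, 276, 292, 303, 308, 337, 344, 348, 357 → median = 303
|x − 303|: 63, 45, 0, 5, 27, 34, 95, 11, 100, 54, 41
Sorted deviations: 0, 5, 11, 27, 34, 41, 45, 54, 63, 95, 100 → MAD = 41

41 ms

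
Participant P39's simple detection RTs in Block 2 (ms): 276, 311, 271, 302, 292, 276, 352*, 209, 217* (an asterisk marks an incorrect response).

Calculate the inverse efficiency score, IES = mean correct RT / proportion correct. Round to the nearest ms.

356 ms

Correct trials (n=7): 276, 311, 271, 302, 292, 276, 209
Mean correct RT = 1937/7 = 276.7143 ms
Proportion correct = 7/9
IES = 276.7143 / (7/9) = 355.776 ms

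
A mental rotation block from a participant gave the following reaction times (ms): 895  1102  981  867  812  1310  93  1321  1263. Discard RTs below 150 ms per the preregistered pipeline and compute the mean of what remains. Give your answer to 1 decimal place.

1068.9 ms

Excluded: 93
Retained (n=8): Σ = 8551
Mean = 8551/8 = 1068.8750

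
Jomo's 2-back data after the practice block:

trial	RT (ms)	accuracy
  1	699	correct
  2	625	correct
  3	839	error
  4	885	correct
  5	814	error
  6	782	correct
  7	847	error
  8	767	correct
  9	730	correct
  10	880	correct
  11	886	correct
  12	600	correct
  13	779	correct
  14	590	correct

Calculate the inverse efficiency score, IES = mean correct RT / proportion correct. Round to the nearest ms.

Correct trials (n=11): 699, 625, 885, 782, 767, 730, 880, 886, 600, 779, 590
Mean correct RT = 8223/11 = 747.5455 ms
Proportion correct = 11/14
IES = 747.5455 / (11/14) = 951.421 ms

951 ms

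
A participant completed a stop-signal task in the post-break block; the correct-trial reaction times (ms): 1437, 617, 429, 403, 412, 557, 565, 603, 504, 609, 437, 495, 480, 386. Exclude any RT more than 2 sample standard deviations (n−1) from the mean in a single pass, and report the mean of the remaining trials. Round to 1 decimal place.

n = 14, ΣRT = 7934, M = 566.714
Σ(x−M)² = 898910.86; s = √(898910.86/13) = 262.958
Cutoffs: 566.714 ± 2·262.958 → [40.8, 1092.6]
Outside: 1437 → excluded.
Retained (n=13): Σ = 6497, mean = 6497/13 = 499.769

499.8 ms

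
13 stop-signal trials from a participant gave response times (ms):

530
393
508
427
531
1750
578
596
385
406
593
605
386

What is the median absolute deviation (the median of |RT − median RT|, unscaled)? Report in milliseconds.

75 ms

Sorted: 385, 386, 393, 406, 427, 508, 530, 531, 578, 593, 596, 605, 1750 → median = 530
|x − 530|: 0, 137, 22, 103, 1, 1220, 48, 66, 145, 124, 63, 75, 144
Sorted deviations: 0, 1, 22, 48, 63, 66, 75, 103, 124, 137, 144, 145, 1220 → MAD = 75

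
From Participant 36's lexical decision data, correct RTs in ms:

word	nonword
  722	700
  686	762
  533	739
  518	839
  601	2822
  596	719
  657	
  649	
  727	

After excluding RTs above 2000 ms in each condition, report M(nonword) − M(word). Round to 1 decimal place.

119.7 ms

nonword: exclude 2822
M(word) = 5689/9 = 632.111
M(nonword) = 3759/5 = 751.800
Difference = 751.800 − 632.111 = 119.689 ms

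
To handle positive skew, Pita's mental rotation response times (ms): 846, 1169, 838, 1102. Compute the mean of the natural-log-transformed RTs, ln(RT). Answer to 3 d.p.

6.885

ln(RT): 6.7405, 7.0639, 6.7310, 7.0049
Σ ln(RT) = 27.5403
Mean = 27.5403/4 = 6.88508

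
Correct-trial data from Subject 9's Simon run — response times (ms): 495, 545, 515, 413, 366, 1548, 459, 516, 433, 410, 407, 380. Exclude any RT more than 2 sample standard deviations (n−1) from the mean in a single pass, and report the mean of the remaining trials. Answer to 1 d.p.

n = 12, ΣRT = 6487, M = 540.583
Σ(x−M)² = 1143914.92; s = √(1143914.92/11) = 322.478
Cutoffs: 540.583 ± 2·322.478 → [-104.4, 1185.5]
Outside: 1548 → excluded.
Retained (n=11): Σ = 4939, mean = 4939/11 = 449.000

449.0 ms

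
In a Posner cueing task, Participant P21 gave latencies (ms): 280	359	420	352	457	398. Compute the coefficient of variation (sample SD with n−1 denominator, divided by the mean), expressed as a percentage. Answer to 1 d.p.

16.3%

n = 6, Σ = 2266, M = 377.6667
Σ(x−M)² = 19045.333; s = √(19045.333/5) = 61.7176
CV = 61.7176 / 377.6667 = 0.16342 = 16.342%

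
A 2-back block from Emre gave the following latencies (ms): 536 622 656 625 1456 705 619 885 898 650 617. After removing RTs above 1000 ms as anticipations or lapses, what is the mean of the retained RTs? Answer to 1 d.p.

Excluded: 1456
Retained (n=10): Σ = 6813
Mean = 6813/10 = 681.3000

681.3 ms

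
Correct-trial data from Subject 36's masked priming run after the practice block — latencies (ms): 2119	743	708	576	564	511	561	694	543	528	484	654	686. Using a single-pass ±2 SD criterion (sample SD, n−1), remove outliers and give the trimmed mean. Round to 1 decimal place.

n = 13, ΣRT = 9371, M = 720.846
Σ(x−M)² = 2201975.69; s = √(2201975.69/12) = 428.367
Cutoffs: 720.846 ± 2·428.367 → [-135.9, 1577.6]
Outside: 2119 → excluded.
Retained (n=12): Σ = 7252, mean = 7252/12 = 604.333

604.3 ms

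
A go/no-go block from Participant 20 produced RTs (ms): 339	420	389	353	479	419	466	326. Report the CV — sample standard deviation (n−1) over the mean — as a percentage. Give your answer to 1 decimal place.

n = 8, Σ = 3191, M = 398.8750
Σ(x−M)² = 22874.875; s = √(22874.875/7) = 57.1650
CV = 57.1650 / 398.8750 = 0.14332 = 14.332%

14.3%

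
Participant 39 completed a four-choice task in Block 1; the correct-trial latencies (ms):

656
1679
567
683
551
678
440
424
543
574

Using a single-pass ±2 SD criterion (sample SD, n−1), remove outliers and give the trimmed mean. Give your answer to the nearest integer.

n = 10, ΣRT = 6795, M = 679.500
Σ(x−M)² = 1181138.50; s = √(1181138.50/9) = 362.267
Cutoffs: 679.500 ± 2·362.267 → [-45.0, 1404.0]
Outside: 1679 → excluded.
Retained (n=9): Σ = 5116, mean = 5116/9 = 568.444

568 ms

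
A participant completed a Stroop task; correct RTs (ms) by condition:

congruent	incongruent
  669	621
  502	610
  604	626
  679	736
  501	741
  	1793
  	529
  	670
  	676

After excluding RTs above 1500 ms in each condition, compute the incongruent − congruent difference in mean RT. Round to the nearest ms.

60 ms

incongruent: exclude 1793
M(congruent) = 2955/5 = 591.000
M(incongruent) = 5209/8 = 651.125
Difference = 651.125 − 591.000 = 60.125 ms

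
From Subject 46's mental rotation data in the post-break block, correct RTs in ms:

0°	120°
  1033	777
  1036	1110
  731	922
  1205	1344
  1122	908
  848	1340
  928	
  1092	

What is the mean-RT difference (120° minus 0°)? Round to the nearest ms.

67 ms

M(0°) = 7995/8 = 999.375
M(120°) = 6401/6 = 1066.833
Difference = 1066.833 − 999.375 = 67.458 ms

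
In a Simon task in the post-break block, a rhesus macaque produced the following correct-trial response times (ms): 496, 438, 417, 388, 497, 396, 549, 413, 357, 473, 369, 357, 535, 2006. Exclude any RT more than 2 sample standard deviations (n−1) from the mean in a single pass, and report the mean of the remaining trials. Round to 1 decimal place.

437.3 ms

n = 14, ΣRT = 7691, M = 549.357
Σ(x−M)² = 2338031.21; s = √(2338031.21/13) = 424.086
Cutoffs: 549.357 ± 2·424.086 → [-298.8, 1397.5]
Outside: 2006 → excluded.
Retained (n=13): Σ = 5685, mean = 5685/13 = 437.308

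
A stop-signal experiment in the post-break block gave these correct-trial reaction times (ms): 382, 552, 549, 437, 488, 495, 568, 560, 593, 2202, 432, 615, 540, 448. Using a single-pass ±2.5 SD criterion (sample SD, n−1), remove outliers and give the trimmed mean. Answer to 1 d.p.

512.2 ms

n = 14, ΣRT = 8861, M = 632.929
Σ(x−M)² = 2711616.93; s = √(2711616.93/13) = 456.712
Cutoffs: 632.929 ± 2.5·456.712 → [-508.9, 1774.7]
Outside: 2202 → excluded.
Retained (n=13): Σ = 6659, mean = 6659/13 = 512.231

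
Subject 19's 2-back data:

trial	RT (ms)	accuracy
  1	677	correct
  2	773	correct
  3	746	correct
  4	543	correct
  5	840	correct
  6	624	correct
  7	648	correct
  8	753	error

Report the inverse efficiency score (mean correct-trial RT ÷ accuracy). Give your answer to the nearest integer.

792 ms

Correct trials (n=7): 677, 773, 746, 543, 840, 624, 648
Mean correct RT = 4851/7 = 693.0000 ms
Proportion correct = 7/8
IES = 693.0000 / (7/8) = 792.000 ms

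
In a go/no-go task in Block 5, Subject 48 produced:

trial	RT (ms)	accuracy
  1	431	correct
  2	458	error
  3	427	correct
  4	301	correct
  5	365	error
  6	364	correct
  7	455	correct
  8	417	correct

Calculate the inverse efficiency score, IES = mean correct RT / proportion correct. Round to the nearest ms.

Correct trials (n=6): 431, 427, 301, 364, 455, 417
Mean correct RT = 2395/6 = 399.1667 ms
Proportion correct = 6/8
IES = 399.1667 / (6/8) = 532.222 ms

532 ms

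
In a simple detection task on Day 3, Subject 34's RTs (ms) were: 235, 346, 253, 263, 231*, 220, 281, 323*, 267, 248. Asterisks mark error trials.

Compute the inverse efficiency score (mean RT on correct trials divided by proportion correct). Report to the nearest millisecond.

330 ms

Correct trials (n=8): 235, 346, 253, 263, 220, 281, 267, 248
Mean correct RT = 2113/8 = 264.1250 ms
Proportion correct = 8/10
IES = 264.1250 / (8/10) = 330.156 ms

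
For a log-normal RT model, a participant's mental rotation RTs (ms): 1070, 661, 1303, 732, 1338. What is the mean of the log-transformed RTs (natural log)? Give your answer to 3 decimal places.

ln(RT): 6.9754, 6.4938, 7.1724, 6.5958, 7.1989
Σ ln(RT) = 34.4363
Mean = 34.4363/5 = 6.88726

6.887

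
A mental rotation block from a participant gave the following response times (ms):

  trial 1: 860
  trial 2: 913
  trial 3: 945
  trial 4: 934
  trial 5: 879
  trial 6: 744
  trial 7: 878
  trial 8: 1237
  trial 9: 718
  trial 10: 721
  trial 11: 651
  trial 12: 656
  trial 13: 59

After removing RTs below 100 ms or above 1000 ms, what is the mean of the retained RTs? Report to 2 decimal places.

809.00 ms

Excluded: 59, 1237
Retained (n=11): Σ = 8899
Mean = 8899/11 = 809.0000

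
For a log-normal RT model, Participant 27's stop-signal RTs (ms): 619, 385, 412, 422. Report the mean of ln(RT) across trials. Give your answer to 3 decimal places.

ln(RT): 6.4281, 5.9532, 6.0210, 6.0450
Σ ln(RT) = 24.4474
Mean = 24.4474/4 = 6.11184

6.112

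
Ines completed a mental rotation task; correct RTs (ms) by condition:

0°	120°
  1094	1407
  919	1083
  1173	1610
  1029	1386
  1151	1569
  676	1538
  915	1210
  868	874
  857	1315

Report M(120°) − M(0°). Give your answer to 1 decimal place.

M(0°) = 8682/9 = 964.667
M(120°) = 11992/9 = 1332.444
Difference = 1332.444 − 964.667 = 367.778 ms

367.8 ms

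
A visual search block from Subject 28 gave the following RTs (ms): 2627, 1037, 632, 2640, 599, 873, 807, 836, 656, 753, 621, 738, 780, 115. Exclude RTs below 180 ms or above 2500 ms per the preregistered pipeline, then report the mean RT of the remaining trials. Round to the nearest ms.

757 ms

Excluded: 115, 2627, 2640
Retained (n=11): Σ = 8332
Mean = 8332/11 = 757.4545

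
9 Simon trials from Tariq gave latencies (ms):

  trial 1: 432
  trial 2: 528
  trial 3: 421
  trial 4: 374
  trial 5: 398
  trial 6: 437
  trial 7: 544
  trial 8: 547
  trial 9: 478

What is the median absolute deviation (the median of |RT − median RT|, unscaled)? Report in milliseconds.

Sorted: 374, 398, 421, 432, 437, 478, 528, 544, 547 → median = 437
|x − 437|: 5, 91, 16, 63, 39, 0, 107, 110, 41
Sorted deviations: 0, 5, 16, 39, 41, 63, 91, 107, 110 → MAD = 41

41 ms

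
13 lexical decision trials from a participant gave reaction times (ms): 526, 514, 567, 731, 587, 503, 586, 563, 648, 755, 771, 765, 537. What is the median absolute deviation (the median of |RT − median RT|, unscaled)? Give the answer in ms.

62 ms

Sorted: 503, 514, 526, 537, 563, 567, 586, 587, 648, 731, 755, 765, 771 → median = 586
|x − 586|: 60, 72, 19, 145, 1, 83, 0, 23, 62, 169, 185, 179, 49
Sorted deviations: 0, 1, 19, 23, 49, 60, 62, 72, 83, 145, 169, 179, 185 → MAD = 62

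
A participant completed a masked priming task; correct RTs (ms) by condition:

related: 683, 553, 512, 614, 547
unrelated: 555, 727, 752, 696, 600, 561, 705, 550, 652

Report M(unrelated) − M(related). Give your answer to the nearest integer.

M(related) = 2909/5 = 581.800
M(unrelated) = 5798/9 = 644.222
Difference = 644.222 − 581.800 = 62.422 ms

62 ms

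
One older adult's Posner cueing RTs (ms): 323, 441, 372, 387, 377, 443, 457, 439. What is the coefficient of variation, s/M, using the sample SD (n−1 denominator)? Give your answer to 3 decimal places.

0.116

n = 8, Σ = 3239, M = 404.8750
Σ(x−M)² = 15520.875; s = √(15520.875/7) = 47.0879
CV = 47.0879 / 404.8750 = 0.11630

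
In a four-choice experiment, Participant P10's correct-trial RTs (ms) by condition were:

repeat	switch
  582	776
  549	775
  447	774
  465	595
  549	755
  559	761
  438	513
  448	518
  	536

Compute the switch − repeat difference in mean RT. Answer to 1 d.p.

162.4 ms

M(repeat) = 4037/8 = 504.625
M(switch) = 6003/9 = 667.000
Difference = 667.000 − 504.625 = 162.375 ms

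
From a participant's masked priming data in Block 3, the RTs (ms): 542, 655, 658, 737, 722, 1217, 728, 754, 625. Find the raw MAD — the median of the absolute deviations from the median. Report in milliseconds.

Sorted: 542, 625, 655, 658, 722, 728, 737, 754, 1217 → median = 722
|x − 722|: 180, 67, 64, 15, 0, 495, 6, 32, 97
Sorted deviations: 0, 6, 15, 32, 64, 67, 97, 180, 495 → MAD = 64

64 ms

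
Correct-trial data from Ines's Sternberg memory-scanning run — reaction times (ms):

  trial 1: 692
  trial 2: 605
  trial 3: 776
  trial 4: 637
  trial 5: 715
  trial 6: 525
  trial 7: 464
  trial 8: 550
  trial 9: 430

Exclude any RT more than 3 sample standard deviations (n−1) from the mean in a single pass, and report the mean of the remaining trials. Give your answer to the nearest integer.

n = 9, ΣRT = 5394, M = 599.333
Σ(x−M)² = 109576.00; s = √(109576.00/8) = 117.034
Cutoffs: 599.333 ± 3·117.034 → [248.2, 950.4]
No RTs fall outside the cutoffs; all 9 retained. Mean = 5394/9 = 599.333

599 ms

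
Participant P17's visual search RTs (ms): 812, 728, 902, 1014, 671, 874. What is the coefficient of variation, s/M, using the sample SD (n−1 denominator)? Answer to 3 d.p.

0.149

n = 6, Σ = 5001, M = 833.5000
Σ(x−M)² = 76911.500; s = √(76911.500/5) = 124.0254
CV = 124.0254 / 833.5000 = 0.14880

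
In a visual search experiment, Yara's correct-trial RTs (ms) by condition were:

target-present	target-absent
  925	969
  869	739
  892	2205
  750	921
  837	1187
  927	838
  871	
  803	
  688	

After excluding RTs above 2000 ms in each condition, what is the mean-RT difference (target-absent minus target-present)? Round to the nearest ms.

91 ms

target-absent: exclude 2205
M(target-present) = 7562/9 = 840.222
M(target-absent) = 4654/5 = 930.800
Difference = 930.800 − 840.222 = 90.578 ms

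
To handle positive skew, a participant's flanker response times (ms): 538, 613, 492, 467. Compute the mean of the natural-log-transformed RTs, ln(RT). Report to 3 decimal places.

ln(RT): 6.2879, 6.4184, 6.1985, 6.1463
Σ ln(RT) = 25.0510
Mean = 25.0510/4 = 6.26276

6.263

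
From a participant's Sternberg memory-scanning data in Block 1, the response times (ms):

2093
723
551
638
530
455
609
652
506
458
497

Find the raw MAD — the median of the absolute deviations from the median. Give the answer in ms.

87 ms

Sorted: 455, 458, 497, 506, 530, 551, 609, 638, 652, 723, 2093 → median = 551
|x − 551|: 1542, 172, 0, 87, 21, 96, 58, 101, 45, 93, 54
Sorted deviations: 0, 21, 45, 54, 58, 87, 93, 96, 101, 172, 1542 → MAD = 87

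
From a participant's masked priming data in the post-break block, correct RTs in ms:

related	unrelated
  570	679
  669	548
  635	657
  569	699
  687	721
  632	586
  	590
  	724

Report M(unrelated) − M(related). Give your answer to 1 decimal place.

23.5 ms

M(related) = 3762/6 = 627.000
M(unrelated) = 5204/8 = 650.500
Difference = 650.500 − 627.000 = 23.500 ms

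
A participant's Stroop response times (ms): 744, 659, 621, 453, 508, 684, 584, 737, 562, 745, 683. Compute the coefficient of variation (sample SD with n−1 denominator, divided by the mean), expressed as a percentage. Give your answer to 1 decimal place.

15.5%

n = 11, Σ = 6980, M = 634.5455
Σ(x−M)² = 97042.727; s = √(97042.727/10) = 98.5103
CV = 98.5103 / 634.5455 = 0.15525 = 15.525%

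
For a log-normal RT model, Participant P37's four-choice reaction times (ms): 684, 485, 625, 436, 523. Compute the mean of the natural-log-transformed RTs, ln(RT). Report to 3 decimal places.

6.297

ln(RT): 6.5280, 6.1841, 6.4378, 6.0776, 6.2596
Σ ln(RT) = 31.4871
Mean = 31.4871/5 = 6.29742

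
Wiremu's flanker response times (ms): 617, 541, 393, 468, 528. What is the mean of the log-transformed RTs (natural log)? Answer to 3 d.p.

ln(RT): 6.4249, 6.2934, 5.9738, 6.1485, 6.2691
Σ ln(RT) = 31.1097
Mean = 31.1097/5 = 6.22193

6.222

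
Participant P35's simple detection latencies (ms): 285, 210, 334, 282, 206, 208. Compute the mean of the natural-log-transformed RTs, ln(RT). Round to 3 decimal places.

5.520

ln(RT): 5.6525, 5.3471, 5.8111, 5.6419, 5.3279, 5.3375
Σ ln(RT) = 33.1181
Mean = 33.1181/6 = 5.51968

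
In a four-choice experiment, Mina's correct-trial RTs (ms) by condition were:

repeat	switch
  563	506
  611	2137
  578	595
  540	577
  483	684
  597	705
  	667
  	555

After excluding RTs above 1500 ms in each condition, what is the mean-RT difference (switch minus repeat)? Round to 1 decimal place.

50.7 ms

switch: exclude 2137
M(repeat) = 3372/6 = 562.000
M(switch) = 4289/7 = 612.714
Difference = 612.714 − 562.000 = 50.714 ms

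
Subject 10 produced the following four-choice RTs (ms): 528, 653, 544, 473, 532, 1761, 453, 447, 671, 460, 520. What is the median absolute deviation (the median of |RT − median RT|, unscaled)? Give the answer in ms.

68 ms

Sorted: 447, 453, 460, 473, 520, 528, 532, 544, 653, 671, 1761 → median = 528
|x − 528|: 0, 125, 16, 55, 4, 1233, 75, 81, 143, 68, 8
Sorted deviations: 0, 4, 8, 16, 55, 68, 75, 81, 125, 143, 1233 → MAD = 68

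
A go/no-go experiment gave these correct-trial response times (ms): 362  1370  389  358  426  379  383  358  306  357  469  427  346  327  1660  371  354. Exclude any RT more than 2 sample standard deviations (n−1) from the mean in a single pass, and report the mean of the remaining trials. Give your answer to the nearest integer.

374 ms

n = 17, ΣRT = 8642, M = 508.353
Σ(x−M)² = 2362789.88; s = √(2362789.88/16) = 384.284
Cutoffs: 508.353 ± 2·384.284 → [-260.2, 1276.9]
Outside: 1370, 1660 → excluded.
Retained (n=15): Σ = 5612, mean = 5612/15 = 374.133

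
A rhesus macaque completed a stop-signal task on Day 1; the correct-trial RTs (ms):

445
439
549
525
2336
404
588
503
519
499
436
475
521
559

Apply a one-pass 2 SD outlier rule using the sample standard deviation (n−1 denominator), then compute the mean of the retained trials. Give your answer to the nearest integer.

497 ms

n = 14, ΣRT = 8798, M = 628.429
Σ(x−M)² = 3175727.43; s = √(3175727.43/13) = 494.254
Cutoffs: 628.429 ± 2·494.254 → [-360.1, 1616.9]
Outside: 2336 → excluded.
Retained (n=13): Σ = 6462, mean = 6462/13 = 497.077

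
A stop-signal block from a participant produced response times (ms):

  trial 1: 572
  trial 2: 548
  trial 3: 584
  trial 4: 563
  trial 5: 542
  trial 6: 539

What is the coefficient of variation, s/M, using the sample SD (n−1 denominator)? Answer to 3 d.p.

n = 6, Σ = 3348, M = 558.0000
Σ(x−M)² = 1614.000; s = √(1614.000/5) = 17.9666
CV = 17.9666 / 558.0000 = 0.03220

0.032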